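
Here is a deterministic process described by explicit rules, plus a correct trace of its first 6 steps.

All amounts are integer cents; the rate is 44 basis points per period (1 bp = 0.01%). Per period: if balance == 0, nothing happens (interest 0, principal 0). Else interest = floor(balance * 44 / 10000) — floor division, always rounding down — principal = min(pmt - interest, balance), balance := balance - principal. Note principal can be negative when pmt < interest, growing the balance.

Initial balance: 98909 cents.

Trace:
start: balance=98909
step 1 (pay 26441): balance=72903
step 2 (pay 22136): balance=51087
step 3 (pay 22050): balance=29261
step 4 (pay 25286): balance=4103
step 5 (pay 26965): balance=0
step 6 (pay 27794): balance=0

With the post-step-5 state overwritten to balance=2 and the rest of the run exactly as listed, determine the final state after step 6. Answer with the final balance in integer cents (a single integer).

0

state after step 5 := balance=2
step 6 (pay 27794): balance=0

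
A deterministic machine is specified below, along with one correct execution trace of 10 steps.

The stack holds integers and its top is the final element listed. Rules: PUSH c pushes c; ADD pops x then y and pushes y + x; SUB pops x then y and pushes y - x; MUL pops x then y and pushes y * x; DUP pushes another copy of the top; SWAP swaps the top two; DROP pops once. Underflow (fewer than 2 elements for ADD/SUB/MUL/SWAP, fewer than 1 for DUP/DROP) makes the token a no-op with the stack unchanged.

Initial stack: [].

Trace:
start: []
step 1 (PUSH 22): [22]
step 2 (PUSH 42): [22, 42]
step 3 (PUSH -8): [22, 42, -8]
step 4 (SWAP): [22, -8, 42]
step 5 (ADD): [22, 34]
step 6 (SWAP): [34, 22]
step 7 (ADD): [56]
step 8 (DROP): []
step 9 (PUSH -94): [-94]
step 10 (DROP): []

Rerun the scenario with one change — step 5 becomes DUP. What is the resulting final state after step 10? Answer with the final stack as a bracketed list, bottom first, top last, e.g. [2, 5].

(re-executing from step 5 with the substitution; state before step 5: [22, -8, 42])
step 5 (DUP): [22, -8, 42, 42]
step 6 (SWAP): [22, -8, 42, 42]
step 7 (ADD): [22, -8, 84]
step 8 (DROP): [22, -8]
step 9 (PUSH -94): [22, -8, -94]
step 10 (DROP): [22, -8]

[22, -8]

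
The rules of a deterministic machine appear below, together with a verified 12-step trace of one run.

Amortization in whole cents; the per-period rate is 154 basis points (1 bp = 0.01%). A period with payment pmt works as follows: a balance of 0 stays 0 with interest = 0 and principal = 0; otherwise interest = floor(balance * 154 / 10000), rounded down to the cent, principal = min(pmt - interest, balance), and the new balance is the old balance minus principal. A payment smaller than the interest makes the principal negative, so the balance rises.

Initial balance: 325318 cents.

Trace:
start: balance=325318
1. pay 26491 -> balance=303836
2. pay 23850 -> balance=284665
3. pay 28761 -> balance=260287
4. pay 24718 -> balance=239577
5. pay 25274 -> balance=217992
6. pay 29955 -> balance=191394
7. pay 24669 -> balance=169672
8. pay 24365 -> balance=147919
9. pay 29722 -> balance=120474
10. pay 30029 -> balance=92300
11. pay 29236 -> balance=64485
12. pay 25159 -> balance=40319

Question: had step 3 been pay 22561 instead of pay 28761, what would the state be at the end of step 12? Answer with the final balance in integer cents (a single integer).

(re-executing from step 3 with the substitution; state before step 3: balance=284665)
3. pay 22561 -> balance=266487
4. pay 24718 -> balance=245872
5. pay 25274 -> balance=224384
6. pay 29955 -> balance=197884
7. pay 24669 -> balance=176262
8. pay 24365 -> balance=154611
9. pay 29722 -> balance=127270
10. pay 30029 -> balance=99200
11. pay 29236 -> balance=71491
12. pay 25159 -> balance=47432

47432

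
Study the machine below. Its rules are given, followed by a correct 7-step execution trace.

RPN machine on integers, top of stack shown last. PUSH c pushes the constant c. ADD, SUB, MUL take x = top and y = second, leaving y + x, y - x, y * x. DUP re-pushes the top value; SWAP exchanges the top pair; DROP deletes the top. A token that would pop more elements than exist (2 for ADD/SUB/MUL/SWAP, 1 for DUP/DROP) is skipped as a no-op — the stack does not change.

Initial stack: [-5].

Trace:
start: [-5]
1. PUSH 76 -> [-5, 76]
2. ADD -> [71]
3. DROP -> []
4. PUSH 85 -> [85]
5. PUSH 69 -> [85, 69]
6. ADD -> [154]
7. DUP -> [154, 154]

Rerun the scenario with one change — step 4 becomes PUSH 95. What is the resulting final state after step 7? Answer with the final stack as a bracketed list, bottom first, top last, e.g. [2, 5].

[164, 164]

(re-executing from step 4 with the substitution; state before step 4: [])
4. PUSH 95 -> [95]
5. PUSH 69 -> [95, 69]
6. ADD -> [164]
7. DUP -> [164, 164]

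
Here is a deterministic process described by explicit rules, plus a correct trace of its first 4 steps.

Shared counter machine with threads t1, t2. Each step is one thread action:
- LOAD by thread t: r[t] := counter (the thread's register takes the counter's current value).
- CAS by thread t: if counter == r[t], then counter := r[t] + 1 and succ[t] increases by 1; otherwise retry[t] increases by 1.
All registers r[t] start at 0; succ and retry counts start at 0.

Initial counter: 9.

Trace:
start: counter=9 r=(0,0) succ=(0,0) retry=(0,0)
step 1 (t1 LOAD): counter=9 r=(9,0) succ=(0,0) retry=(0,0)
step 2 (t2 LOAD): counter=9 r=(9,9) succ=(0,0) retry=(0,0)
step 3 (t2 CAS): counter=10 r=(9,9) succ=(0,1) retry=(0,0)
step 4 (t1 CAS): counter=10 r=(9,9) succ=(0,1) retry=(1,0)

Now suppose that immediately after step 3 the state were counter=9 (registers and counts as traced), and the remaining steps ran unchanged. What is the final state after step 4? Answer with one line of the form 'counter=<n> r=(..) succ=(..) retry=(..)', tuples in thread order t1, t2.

counter=10 r=(9,9) succ=(1,1) retry=(0,0)

state after step 3 := counter=9 r=(9,9) succ=(0,1) retry=(0,0)
step 4 (t1 CAS): counter=10 r=(9,9) succ=(1,1) retry=(0,0)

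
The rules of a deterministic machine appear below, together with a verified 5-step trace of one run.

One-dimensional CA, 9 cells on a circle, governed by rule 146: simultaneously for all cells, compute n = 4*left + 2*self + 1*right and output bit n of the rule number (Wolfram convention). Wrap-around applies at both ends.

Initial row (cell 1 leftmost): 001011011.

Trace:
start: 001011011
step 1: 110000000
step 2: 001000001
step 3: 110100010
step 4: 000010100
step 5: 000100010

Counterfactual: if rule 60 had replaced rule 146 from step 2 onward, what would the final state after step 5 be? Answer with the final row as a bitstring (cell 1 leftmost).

110011000

(re-executing steps 2..5 under rule 60; state before step 2: 110000000)
step 2: 101000000
step 3: 111100000
step 4: 100010000
step 5: 110011000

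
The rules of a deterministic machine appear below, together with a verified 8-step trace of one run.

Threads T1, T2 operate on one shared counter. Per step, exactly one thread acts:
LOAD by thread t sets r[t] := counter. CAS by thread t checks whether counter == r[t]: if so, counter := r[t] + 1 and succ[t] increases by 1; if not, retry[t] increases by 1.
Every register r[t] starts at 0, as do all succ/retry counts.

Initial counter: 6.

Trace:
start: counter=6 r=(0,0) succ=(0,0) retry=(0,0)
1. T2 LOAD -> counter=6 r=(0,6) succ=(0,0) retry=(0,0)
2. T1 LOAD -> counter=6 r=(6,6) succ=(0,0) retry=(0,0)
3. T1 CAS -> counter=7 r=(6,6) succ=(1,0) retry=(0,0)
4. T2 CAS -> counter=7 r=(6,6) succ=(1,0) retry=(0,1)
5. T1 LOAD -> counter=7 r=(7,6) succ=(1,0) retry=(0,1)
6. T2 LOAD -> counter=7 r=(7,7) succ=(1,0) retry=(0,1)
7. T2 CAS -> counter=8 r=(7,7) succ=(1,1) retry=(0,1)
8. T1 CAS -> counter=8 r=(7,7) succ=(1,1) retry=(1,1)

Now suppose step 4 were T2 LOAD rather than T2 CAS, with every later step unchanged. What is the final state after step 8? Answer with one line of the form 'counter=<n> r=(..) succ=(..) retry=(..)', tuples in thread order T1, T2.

counter=8 r=(7,7) succ=(1,1) retry=(1,0)

(re-executing from step 4 with the substitution; state before step 4: counter=7 r=(6,6) succ=(1,0) retry=(0,0))
4. T2 LOAD -> counter=7 r=(6,7) succ=(1,0) retry=(0,0)
5. T1 LOAD -> counter=7 r=(7,7) succ=(1,0) retry=(0,0)
6. T2 LOAD -> counter=7 r=(7,7) succ=(1,0) retry=(0,0)
7. T2 CAS -> counter=8 r=(7,7) succ=(1,1) retry=(0,0)
8. T1 CAS -> counter=8 r=(7,7) succ=(1,1) retry=(1,0)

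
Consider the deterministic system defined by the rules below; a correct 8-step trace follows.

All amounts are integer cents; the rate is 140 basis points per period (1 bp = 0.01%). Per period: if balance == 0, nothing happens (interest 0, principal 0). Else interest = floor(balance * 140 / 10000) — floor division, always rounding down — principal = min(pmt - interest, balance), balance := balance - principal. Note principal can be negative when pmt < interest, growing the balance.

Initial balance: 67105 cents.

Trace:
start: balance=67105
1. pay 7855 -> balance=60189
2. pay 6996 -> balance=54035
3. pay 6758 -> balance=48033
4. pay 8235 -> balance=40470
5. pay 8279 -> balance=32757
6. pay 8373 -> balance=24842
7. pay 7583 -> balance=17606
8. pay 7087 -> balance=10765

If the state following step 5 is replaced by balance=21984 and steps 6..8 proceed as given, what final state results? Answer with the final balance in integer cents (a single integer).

state after step 5 := balance=21984
6. pay 8373 -> balance=13918
7. pay 7583 -> balance=6529
8. pay 7087 -> balance=0

0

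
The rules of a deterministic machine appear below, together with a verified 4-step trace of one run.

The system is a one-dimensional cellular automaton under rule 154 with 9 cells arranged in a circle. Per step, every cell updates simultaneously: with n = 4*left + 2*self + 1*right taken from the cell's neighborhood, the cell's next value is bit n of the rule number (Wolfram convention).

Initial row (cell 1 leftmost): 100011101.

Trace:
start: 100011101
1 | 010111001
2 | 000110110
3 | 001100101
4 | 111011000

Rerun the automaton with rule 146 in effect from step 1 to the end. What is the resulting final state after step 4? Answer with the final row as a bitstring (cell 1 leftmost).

(re-executing steps 1..4 under rule 146; state before step 1: 100011101)
1 | 010101000
2 | 100000100
3 | 010001011
4 | 001010000

001010000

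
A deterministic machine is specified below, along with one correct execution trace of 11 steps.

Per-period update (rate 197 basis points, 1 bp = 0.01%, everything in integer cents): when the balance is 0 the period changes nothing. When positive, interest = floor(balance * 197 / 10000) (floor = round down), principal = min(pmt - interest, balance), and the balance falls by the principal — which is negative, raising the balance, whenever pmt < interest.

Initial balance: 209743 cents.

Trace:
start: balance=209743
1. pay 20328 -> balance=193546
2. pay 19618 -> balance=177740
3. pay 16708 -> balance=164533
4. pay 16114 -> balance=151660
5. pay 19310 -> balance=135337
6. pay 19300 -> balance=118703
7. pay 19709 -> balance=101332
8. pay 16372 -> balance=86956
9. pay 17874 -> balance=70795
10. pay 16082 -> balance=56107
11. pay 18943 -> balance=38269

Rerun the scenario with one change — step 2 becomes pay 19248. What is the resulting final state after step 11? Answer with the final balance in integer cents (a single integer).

38708

(re-executing from step 2 with the substitution; state before step 2: balance=193546)
2. pay 19248 -> balance=178110
3. pay 16708 -> balance=164910
4. pay 16114 -> balance=152044
5. pay 19310 -> balance=135729
6. pay 19300 -> balance=119102
7. pay 19709 -> balance=101739
8. pay 16372 -> balance=87371
9. pay 17874 -> balance=71218
10. pay 16082 -> balance=56538
11. pay 18943 -> balance=38708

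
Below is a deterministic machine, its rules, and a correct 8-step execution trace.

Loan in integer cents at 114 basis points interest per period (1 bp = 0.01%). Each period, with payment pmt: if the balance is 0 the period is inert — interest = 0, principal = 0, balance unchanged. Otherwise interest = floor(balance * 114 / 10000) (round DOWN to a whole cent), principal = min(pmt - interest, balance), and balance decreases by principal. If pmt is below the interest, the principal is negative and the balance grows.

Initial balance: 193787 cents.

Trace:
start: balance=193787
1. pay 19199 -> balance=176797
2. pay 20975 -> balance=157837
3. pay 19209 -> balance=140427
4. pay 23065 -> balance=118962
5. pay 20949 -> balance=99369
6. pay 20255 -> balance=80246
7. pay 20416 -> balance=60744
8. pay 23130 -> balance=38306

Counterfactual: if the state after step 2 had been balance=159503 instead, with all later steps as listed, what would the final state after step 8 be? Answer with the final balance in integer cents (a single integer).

state after step 2 := balance=159503
3. pay 19209 -> balance=142112
4. pay 23065 -> balance=120667
5. pay 20949 -> balance=101093
6. pay 20255 -> balance=81990
7. pay 20416 -> balance=62508
8. pay 23130 -> balance=40090

40090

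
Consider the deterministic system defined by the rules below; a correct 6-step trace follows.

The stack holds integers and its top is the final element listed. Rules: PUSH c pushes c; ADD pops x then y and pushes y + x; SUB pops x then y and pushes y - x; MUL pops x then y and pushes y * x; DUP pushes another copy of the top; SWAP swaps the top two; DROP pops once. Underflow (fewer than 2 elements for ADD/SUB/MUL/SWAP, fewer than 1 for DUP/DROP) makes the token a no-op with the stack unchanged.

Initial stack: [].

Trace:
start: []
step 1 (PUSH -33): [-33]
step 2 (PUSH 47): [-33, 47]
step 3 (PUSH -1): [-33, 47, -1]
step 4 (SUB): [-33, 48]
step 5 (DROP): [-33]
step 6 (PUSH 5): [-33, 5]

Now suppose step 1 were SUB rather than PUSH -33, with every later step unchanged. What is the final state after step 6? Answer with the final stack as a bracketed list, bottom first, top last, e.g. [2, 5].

(re-executing from step 1 with the substitution; state before step 1: [])
step 1 (SUB): []
step 2 (PUSH 47): [47]
step 3 (PUSH -1): [47, -1]
step 4 (SUB): [48]
step 5 (DROP): []
step 6 (PUSH 5): [5]

[5]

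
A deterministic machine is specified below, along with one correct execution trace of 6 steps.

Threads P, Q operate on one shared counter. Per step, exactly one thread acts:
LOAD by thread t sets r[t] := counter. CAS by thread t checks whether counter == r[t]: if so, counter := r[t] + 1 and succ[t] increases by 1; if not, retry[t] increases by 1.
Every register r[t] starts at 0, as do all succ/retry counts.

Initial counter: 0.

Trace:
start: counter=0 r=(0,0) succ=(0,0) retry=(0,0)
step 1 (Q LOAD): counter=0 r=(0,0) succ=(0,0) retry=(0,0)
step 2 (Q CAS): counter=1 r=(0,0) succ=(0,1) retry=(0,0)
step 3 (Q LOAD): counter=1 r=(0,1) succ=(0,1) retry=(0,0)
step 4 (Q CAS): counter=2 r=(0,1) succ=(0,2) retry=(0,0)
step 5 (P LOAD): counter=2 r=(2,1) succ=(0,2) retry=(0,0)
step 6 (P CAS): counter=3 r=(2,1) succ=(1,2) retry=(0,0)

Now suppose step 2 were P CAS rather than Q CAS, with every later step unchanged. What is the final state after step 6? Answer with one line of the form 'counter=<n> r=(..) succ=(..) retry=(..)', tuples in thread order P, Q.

counter=3 r=(2,1) succ=(2,1) retry=(0,0)

(re-executing from step 2 with the substitution; state before step 2: counter=0 r=(0,0) succ=(0,0) retry=(0,0))
step 2 (P CAS): counter=1 r=(0,0) succ=(1,0) retry=(0,0)
step 3 (Q LOAD): counter=1 r=(0,1) succ=(1,0) retry=(0,0)
step 4 (Q CAS): counter=2 r=(0,1) succ=(1,1) retry=(0,0)
step 5 (P LOAD): counter=2 r=(2,1) succ=(1,1) retry=(0,0)
step 6 (P CAS): counter=3 r=(2,1) succ=(2,1) retry=(0,0)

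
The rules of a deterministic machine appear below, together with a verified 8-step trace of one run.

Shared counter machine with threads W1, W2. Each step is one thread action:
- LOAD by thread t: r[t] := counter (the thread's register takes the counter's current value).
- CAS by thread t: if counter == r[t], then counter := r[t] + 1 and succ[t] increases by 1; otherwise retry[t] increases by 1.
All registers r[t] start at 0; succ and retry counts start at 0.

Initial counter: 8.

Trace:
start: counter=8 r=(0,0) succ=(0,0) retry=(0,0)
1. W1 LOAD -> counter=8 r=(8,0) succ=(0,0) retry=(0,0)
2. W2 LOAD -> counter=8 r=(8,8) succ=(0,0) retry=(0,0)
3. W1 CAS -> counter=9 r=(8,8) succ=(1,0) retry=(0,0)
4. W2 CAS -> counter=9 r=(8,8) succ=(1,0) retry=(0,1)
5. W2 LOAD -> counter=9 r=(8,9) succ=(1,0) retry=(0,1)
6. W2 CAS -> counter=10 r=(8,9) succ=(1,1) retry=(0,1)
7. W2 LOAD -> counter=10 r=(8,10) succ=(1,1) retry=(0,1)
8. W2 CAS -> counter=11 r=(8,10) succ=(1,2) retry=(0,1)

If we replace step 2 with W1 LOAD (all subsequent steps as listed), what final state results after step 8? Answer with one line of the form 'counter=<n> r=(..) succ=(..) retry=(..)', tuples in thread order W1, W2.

(re-executing from step 2 with the substitution; state before step 2: counter=8 r=(8,0) succ=(0,0) retry=(0,0))
2. W1 LOAD -> counter=8 r=(8,0) succ=(0,0) retry=(0,0)
3. W1 CAS -> counter=9 r=(8,0) succ=(1,0) retry=(0,0)
4. W2 CAS -> counter=9 r=(8,0) succ=(1,0) retry=(0,1)
5. W2 LOAD -> counter=9 r=(8,9) succ=(1,0) retry=(0,1)
6. W2 CAS -> counter=10 r=(8,9) succ=(1,1) retry=(0,1)
7. W2 LOAD -> counter=10 r=(8,10) succ=(1,1) retry=(0,1)
8. W2 CAS -> counter=11 r=(8,10) succ=(1,2) retry=(0,1)

counter=11 r=(8,10) succ=(1,2) retry=(0,1)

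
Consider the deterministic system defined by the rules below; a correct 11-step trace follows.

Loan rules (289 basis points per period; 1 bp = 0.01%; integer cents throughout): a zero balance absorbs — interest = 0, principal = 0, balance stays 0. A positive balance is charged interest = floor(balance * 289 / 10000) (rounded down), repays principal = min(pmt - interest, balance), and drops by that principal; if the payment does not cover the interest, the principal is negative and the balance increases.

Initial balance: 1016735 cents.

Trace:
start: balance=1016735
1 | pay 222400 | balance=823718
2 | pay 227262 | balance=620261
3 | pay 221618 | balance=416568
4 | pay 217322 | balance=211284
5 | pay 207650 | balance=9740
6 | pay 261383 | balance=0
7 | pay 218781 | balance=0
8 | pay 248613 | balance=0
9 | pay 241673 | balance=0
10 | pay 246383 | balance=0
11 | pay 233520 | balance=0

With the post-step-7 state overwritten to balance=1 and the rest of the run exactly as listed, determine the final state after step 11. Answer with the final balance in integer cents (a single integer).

0

state after step 7 := balance=1
8 | pay 248613 | balance=0
9 | pay 241673 | balance=0
10 | pay 246383 | balance=0
11 | pay 233520 | balance=0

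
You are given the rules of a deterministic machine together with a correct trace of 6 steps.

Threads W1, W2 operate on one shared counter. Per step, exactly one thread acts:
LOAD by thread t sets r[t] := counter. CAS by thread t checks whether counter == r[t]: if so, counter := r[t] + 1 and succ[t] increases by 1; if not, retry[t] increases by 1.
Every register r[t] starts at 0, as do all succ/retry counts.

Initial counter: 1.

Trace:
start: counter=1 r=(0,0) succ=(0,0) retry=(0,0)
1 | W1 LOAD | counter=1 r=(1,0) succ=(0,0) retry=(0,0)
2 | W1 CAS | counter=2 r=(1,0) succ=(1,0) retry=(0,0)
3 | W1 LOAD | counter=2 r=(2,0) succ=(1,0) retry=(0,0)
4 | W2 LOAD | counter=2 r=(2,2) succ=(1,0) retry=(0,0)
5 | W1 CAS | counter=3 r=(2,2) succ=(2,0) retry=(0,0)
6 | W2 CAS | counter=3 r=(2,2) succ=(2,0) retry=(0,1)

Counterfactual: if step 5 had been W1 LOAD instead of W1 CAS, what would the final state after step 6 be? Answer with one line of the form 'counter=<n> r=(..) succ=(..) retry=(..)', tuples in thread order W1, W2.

(re-executing from step 5 with the substitution; state before step 5: counter=2 r=(2,2) succ=(1,0) retry=(0,0))
5 | W1 LOAD | counter=2 r=(2,2) succ=(1,0) retry=(0,0)
6 | W2 CAS | counter=3 r=(2,2) succ=(1,1) retry=(0,0)

counter=3 r=(2,2) succ=(1,1) retry=(0,0)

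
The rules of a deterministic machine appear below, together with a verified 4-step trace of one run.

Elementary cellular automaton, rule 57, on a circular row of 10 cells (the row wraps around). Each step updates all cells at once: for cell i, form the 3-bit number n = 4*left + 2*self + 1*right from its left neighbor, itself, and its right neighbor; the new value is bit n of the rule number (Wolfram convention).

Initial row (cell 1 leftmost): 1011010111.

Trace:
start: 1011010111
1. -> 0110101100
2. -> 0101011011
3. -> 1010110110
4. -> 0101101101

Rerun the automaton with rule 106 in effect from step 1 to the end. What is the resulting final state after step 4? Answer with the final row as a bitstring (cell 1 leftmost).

1011101100

(re-executing steps 1..4 under rule 106; state before step 1: 1011010111)
1. -> 1111101100
2. -> 1000111101
3. -> 1001100111
4. -> 1011101100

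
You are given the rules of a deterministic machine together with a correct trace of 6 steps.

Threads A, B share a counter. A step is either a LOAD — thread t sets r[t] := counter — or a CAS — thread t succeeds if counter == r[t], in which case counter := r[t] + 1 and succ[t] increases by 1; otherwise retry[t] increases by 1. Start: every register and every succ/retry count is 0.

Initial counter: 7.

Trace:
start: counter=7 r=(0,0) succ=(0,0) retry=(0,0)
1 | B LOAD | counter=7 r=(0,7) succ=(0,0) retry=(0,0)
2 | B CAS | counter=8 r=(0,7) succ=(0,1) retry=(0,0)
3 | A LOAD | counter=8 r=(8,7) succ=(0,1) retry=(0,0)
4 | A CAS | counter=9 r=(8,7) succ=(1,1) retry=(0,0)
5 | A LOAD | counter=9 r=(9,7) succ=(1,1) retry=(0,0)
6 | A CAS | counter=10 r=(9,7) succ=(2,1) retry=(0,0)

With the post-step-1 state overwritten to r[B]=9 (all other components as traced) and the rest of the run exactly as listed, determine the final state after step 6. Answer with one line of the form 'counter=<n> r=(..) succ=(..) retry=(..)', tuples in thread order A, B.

state after step 1 := counter=7 r=(0,9) succ=(0,0) retry=(0,0)
2 | B CAS | counter=7 r=(0,9) succ=(0,0) retry=(0,1)
3 | A LOAD | counter=7 r=(7,9) succ=(0,0) retry=(0,1)
4 | A CAS | counter=8 r=(7,9) succ=(1,0) retry=(0,1)
5 | A LOAD | counter=8 r=(8,9) succ=(1,0) retry=(0,1)
6 | A CAS | counter=9 r=(8,9) succ=(2,0) retry=(0,1)

counter=9 r=(8,9) succ=(2,0) retry=(0,1)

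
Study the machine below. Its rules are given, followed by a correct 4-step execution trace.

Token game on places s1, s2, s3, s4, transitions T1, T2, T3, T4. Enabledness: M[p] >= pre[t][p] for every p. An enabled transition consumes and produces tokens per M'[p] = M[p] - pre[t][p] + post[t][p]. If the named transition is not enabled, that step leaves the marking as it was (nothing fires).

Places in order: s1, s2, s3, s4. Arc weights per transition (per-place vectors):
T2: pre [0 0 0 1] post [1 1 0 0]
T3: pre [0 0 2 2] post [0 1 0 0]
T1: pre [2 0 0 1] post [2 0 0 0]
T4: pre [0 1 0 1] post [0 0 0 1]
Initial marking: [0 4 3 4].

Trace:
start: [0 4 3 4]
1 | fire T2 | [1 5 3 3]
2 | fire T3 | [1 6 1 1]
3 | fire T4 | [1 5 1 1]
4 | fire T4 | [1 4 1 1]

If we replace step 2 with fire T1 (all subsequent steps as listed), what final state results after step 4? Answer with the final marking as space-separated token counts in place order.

(re-executing from step 2 with the substitution; state before step 2: [1 5 3 3])
2 | fire T1 | [1 5 3 3]
3 | fire T4 | [1 4 3 3]
4 | fire T4 | [1 3 3 3]

1 3 3 3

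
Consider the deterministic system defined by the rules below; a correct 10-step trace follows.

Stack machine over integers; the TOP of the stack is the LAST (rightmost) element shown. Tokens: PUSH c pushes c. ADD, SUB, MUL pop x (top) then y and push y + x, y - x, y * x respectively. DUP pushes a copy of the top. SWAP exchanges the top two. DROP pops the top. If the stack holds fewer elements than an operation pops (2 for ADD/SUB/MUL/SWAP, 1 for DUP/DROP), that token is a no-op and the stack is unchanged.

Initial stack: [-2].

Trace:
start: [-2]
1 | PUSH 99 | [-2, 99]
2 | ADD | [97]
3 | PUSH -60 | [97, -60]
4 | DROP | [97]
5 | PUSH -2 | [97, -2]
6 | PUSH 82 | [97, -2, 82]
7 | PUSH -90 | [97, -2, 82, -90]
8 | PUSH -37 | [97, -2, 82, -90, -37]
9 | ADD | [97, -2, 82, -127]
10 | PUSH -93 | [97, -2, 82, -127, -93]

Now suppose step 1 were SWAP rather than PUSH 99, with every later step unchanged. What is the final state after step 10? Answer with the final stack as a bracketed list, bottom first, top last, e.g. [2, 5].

[-2, -2, 82, -127, -93]

(re-executing from step 1 with the substitution; state before step 1: [-2])
1 | SWAP | [-2]
2 | ADD | [-2]
3 | PUSH -60 | [-2, -60]
4 | DROP | [-2]
5 | PUSH -2 | [-2, -2]
6 | PUSH 82 | [-2, -2, 82]
7 | PUSH -90 | [-2, -2, 82, -90]
8 | PUSH -37 | [-2, -2, 82, -90, -37]
9 | ADD | [-2, -2, 82, -127]
10 | PUSH -93 | [-2, -2, 82, -127, -93]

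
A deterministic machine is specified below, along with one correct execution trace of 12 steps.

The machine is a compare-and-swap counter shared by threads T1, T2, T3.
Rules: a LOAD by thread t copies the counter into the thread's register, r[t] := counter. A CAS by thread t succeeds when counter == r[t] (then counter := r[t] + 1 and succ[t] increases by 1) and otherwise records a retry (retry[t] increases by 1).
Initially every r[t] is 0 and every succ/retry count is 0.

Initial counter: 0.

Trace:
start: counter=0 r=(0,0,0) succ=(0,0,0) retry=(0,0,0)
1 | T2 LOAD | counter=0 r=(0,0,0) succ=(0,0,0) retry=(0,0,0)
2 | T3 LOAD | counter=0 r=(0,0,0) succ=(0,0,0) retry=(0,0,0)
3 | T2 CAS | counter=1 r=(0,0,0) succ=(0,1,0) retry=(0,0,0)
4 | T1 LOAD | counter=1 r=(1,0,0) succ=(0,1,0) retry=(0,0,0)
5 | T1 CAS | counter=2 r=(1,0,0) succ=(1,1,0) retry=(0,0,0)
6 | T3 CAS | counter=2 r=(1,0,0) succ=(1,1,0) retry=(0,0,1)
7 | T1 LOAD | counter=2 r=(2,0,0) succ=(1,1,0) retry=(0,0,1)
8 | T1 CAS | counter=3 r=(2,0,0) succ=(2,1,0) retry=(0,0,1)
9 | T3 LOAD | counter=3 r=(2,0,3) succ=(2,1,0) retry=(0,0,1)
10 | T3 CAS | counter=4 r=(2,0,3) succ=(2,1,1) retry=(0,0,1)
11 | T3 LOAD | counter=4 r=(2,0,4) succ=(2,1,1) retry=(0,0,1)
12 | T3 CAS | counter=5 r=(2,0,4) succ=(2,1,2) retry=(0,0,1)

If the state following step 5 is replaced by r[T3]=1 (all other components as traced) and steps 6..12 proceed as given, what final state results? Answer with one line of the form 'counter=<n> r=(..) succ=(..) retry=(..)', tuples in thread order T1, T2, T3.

state after step 5 := counter=2 r=(1,0,1) succ=(1,1,0) retry=(0,0,0)
6 | T3 CAS | counter=2 r=(1,0,1) succ=(1,1,0) retry=(0,0,1)
7 | T1 LOAD | counter=2 r=(2,0,1) succ=(1,1,0) retry=(0,0,1)
8 | T1 CAS | counter=3 r=(2,0,1) succ=(2,1,0) retry=(0,0,1)
9 | T3 LOAD | counter=3 r=(2,0,3) succ=(2,1,0) retry=(0,0,1)
10 | T3 CAS | counter=4 r=(2,0,3) succ=(2,1,1) retry=(0,0,1)
11 | T3 LOAD | counter=4 r=(2,0,4) succ=(2,1,1) retry=(0,0,1)
12 | T3 CAS | counter=5 r=(2,0,4) succ=(2,1,2) retry=(0,0,1)

counter=5 r=(2,0,4) succ=(2,1,2) retry=(0,0,1)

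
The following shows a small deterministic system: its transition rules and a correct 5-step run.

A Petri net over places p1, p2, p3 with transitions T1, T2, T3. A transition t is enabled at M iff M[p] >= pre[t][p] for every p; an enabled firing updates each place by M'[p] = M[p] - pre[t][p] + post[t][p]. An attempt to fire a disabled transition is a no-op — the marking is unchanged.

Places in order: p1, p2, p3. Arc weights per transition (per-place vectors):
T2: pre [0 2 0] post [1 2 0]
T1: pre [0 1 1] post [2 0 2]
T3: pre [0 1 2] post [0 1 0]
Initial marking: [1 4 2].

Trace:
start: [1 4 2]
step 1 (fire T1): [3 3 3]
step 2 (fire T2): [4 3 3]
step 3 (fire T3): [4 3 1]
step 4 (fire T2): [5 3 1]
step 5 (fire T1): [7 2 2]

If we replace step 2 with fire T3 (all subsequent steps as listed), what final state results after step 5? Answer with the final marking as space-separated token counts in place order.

6 2 2

(re-executing from step 2 with the substitution; state before step 2: [3 3 3])
step 2 (fire T3): [3 3 1]
step 3 (fire T3): [3 3 1]
step 4 (fire T2): [4 3 1]
step 5 (fire T1): [6 2 2]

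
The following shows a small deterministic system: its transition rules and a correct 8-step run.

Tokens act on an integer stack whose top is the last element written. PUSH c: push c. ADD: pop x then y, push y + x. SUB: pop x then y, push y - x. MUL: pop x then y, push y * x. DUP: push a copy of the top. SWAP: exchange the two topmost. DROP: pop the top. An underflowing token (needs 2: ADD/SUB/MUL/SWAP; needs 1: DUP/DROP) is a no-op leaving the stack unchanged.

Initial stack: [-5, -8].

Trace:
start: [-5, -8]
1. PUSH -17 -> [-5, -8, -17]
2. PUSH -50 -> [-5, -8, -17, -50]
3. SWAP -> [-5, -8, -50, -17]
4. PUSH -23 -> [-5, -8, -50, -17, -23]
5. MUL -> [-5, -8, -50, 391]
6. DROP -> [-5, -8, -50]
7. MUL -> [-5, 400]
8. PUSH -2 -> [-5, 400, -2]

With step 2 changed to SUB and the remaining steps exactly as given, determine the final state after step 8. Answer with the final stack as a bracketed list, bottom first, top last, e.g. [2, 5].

[9, -2]

(re-executing from step 2 with the substitution; state before step 2: [-5, -8, -17])
2. SUB -> [-5, 9]
3. SWAP -> [9, -5]
4. PUSH -23 -> [9, -5, -23]
5. MUL -> [9, 115]
6. DROP -> [9]
7. MUL -> [9]
8. PUSH -2 -> [9, -2]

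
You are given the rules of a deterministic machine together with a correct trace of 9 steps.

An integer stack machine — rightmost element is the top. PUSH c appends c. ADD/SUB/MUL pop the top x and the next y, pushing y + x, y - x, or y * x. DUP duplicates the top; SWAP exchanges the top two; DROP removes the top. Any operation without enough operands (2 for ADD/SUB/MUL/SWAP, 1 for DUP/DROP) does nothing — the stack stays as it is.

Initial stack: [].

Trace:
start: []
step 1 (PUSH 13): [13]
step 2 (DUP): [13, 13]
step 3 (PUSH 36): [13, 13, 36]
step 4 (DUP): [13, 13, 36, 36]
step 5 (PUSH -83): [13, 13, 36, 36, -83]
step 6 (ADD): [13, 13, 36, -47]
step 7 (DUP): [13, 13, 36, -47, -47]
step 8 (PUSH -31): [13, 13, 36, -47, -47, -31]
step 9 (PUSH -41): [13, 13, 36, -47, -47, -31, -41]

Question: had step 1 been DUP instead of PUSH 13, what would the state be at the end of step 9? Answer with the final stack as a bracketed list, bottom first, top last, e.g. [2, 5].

[36, -47, -47, -31, -41]

(re-executing from step 1 with the substitution; state before step 1: [])
step 1 (DUP): []
step 2 (DUP): []
step 3 (PUSH 36): [36]
step 4 (DUP): [36, 36]
step 5 (PUSH -83): [36, 36, -83]
step 6 (ADD): [36, -47]
step 7 (DUP): [36, -47, -47]
step 8 (PUSH -31): [36, -47, -47, -31]
step 9 (PUSH -41): [36, -47, -47, -31, -41]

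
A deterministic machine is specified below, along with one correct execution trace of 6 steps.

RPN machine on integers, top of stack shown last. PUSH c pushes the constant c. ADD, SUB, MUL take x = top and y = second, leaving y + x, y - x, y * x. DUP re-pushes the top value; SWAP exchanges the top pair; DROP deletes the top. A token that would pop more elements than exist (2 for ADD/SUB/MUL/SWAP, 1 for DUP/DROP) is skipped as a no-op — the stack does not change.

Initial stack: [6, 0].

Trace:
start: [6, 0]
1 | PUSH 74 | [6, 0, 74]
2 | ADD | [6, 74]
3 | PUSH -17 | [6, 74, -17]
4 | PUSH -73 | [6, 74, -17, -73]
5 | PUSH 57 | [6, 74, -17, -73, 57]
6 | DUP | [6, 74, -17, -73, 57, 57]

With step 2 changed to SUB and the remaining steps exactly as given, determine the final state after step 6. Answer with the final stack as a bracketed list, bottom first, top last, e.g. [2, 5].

[6, -74, -17, -73, 57, 57]

(re-executing from step 2 with the substitution; state before step 2: [6, 0, 74])
2 | SUB | [6, -74]
3 | PUSH -17 | [6, -74, -17]
4 | PUSH -73 | [6, -74, -17, -73]
5 | PUSH 57 | [6, -74, -17, -73, 57]
6 | DUP | [6, -74, -17, -73, 57, 57]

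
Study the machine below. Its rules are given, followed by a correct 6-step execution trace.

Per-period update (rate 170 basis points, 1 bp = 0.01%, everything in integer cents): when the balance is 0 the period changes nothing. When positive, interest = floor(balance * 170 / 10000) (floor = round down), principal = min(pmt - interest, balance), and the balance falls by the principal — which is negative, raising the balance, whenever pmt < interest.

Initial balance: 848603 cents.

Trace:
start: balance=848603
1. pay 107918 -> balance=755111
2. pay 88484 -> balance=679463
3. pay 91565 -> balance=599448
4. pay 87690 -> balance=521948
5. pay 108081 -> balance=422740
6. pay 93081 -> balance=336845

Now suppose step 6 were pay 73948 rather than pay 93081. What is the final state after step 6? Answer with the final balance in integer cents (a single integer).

(re-executing from step 6 with the substitution; state before step 6: balance=422740)
6. pay 73948 -> balance=355978

355978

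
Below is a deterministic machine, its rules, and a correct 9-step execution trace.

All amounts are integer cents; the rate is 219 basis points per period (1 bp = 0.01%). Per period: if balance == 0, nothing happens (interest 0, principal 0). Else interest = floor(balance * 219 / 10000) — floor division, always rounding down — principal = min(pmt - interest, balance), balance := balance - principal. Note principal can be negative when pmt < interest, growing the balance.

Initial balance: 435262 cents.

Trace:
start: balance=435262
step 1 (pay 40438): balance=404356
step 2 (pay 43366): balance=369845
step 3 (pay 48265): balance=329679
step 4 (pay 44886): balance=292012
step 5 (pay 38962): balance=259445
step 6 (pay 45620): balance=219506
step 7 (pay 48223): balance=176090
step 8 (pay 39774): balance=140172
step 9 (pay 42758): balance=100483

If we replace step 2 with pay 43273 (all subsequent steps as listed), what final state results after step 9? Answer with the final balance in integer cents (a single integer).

100593

(re-executing from step 2 with the substitution; state before step 2: balance=404356)
step 2 (pay 43273): balance=369938
step 3 (pay 48265): balance=329774
step 4 (pay 44886): balance=292110
step 5 (pay 38962): balance=259545
step 6 (pay 45620): balance=219609
step 7 (pay 48223): balance=176195
step 8 (pay 39774): balance=140279
step 9 (pay 42758): balance=100593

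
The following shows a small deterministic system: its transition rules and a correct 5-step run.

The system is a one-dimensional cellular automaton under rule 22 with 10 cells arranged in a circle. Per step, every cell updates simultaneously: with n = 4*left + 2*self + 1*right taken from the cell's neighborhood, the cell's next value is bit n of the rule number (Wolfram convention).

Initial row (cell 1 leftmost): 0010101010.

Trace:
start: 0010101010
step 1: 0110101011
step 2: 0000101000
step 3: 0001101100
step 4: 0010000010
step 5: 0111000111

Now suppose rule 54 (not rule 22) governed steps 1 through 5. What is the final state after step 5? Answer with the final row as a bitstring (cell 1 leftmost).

0111000111

(re-executing steps 1..5 under rule 54; state before step 1: 0010101010)
step 1: 0111111111
step 2: 1000000000
step 3: 1100000001
step 4: 0010000010
step 5: 0111000111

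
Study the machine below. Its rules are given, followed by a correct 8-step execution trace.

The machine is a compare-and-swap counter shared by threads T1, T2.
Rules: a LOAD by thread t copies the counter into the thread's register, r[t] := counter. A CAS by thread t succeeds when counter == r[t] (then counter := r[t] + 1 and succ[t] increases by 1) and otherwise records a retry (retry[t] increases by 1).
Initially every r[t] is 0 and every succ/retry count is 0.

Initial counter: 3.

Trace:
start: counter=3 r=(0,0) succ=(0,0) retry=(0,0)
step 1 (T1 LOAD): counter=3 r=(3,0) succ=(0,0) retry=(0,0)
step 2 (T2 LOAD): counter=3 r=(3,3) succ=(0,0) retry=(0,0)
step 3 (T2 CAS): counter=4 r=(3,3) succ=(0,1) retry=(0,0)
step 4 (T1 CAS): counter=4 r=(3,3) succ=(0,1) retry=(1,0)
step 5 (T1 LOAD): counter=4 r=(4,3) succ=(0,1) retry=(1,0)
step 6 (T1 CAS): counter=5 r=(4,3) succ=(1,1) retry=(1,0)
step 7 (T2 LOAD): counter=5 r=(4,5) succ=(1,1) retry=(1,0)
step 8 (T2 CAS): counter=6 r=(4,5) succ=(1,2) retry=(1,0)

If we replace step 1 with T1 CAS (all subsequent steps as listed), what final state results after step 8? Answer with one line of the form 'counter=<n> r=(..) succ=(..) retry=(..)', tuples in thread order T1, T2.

counter=6 r=(4,5) succ=(1,2) retry=(2,0)

(re-executing from step 1 with the substitution; state before step 1: counter=3 r=(0,0) succ=(0,0) retry=(0,0))
step 1 (T1 CAS): counter=3 r=(0,0) succ=(0,0) retry=(1,0)
step 2 (T2 LOAD): counter=3 r=(0,3) succ=(0,0) retry=(1,0)
step 3 (T2 CAS): counter=4 r=(0,3) succ=(0,1) retry=(1,0)
step 4 (T1 CAS): counter=4 r=(0,3) succ=(0,1) retry=(2,0)
step 5 (T1 LOAD): counter=4 r=(4,3) succ=(0,1) retry=(2,0)
step 6 (T1 CAS): counter=5 r=(4,3) succ=(1,1) retry=(2,0)
step 7 (T2 LOAD): counter=5 r=(4,5) succ=(1,1) retry=(2,0)
step 8 (T2 CAS): counter=6 r=(4,5) succ=(1,2) retry=(2,0)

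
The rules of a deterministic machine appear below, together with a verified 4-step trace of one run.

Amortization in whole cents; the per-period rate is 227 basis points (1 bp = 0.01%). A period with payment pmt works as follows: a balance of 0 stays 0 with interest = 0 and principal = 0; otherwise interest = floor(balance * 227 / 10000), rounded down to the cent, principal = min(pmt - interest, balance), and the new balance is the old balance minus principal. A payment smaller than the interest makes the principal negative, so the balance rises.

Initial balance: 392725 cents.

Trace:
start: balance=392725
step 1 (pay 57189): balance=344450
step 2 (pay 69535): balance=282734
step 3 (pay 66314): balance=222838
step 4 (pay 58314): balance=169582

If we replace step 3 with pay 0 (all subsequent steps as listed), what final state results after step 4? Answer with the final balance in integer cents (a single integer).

237401

(re-executing from step 3 with the substitution; state before step 3: balance=282734)
step 3 (pay 0): balance=289152
step 4 (pay 58314): balance=237401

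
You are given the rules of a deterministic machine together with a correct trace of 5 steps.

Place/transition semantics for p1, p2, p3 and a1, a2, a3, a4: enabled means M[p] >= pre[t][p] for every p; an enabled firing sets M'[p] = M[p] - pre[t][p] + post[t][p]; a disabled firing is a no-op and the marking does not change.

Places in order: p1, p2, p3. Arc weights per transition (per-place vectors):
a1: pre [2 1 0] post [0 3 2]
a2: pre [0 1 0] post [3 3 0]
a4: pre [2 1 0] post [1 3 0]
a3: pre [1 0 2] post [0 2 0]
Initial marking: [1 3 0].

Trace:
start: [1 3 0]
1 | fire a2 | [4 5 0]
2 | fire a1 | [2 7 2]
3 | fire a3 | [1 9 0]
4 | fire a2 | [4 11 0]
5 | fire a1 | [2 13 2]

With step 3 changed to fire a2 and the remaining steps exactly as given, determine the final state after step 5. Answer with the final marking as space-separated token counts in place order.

6 13 4

(re-executing from step 3 with the substitution; state before step 3: [2 7 2])
3 | fire a2 | [5 9 2]
4 | fire a2 | [8 11 2]
5 | fire a1 | [6 13 4]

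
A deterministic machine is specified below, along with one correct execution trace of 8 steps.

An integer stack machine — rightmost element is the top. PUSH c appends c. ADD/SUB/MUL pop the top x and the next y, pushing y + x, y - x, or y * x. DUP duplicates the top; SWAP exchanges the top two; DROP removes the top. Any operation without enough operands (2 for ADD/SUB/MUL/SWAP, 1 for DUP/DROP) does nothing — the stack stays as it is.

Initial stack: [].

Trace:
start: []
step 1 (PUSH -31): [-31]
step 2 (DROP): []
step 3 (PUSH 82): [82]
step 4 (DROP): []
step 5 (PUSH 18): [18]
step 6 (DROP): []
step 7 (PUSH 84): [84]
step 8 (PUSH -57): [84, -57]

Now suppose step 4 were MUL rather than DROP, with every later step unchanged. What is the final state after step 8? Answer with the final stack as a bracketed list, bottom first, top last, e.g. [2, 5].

(re-executing from step 4 with the substitution; state before step 4: [82])
step 4 (MUL): [82]
step 5 (PUSH 18): [82, 18]
step 6 (DROP): [82]
step 7 (PUSH 84): [82, 84]
step 8 (PUSH -57): [82, 84, -57]

[82, 84, -57]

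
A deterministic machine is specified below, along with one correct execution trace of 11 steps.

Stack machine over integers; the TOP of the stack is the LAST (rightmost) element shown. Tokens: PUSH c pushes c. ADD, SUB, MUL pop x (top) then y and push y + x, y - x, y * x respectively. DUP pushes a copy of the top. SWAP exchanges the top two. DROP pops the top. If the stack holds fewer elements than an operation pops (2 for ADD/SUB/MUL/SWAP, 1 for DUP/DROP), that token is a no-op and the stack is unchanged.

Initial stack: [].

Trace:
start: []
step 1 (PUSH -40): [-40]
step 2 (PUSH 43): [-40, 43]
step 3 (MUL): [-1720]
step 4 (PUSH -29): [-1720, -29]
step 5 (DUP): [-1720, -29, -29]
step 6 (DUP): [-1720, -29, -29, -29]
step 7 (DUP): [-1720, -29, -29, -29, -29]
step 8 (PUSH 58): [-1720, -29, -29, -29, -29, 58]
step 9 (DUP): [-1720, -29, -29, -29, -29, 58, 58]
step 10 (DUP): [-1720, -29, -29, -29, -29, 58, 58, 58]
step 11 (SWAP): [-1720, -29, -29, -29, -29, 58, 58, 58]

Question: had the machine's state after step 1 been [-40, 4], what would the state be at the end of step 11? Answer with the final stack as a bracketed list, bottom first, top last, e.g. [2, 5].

[-40, 172, -29, -29, -29, -29, 58, 58, 58]

state after step 1 := [-40, 4]
step 2 (PUSH 43): [-40, 4, 43]
step 3 (MUL): [-40, 172]
step 4 (PUSH -29): [-40, 172, -29]
step 5 (DUP): [-40, 172, -29, -29]
step 6 (DUP): [-40, 172, -29, -29, -29]
step 7 (DUP): [-40, 172, -29, -29, -29, -29]
step 8 (PUSH 58): [-40, 172, -29, -29, -29, -29, 58]
step 9 (DUP): [-40, 172, -29, -29, -29, -29, 58, 58]
step 10 (DUP): [-40, 172, -29, -29, -29, -29, 58, 58, 58]
step 11 (SWAP): [-40, 172, -29, -29, -29, -29, 58, 58, 58]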